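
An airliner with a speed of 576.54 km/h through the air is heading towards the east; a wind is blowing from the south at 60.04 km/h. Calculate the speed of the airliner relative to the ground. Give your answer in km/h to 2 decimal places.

579.66 km/h

Taking east as x and north as y: velocity relative to the air = (576.540, 0.000) km/h; the air relative to ground = (0.000, 60.040) km/h.
Velocity relative to ground = (576.540, 0.000) + (0.000, 60.040) = (576.540, 60.040) km/h.
Speed = |(576.540, 60.040)| = 579.658 km/h.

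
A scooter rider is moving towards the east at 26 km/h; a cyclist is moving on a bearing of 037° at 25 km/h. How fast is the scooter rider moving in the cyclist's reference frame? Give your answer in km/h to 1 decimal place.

22.8 km/h

Taking east as x and north as y: scooter rider velocity = (26.000, 0.000) km/h; cyclist velocity = (15.045, 19.966) km/h.
Velocity of scooter rider relative to cyclist = (26.000, 0.000) − (15.045, 19.966) = (10.955, -19.966) km/h.
Magnitude = |(10.955, -19.966)| = 22.774 km/h.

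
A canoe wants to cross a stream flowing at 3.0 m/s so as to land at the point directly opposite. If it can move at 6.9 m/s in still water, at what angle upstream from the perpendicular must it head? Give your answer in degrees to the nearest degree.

To cancel the current, the upstream component of the canoe's velocity must equal the flow: 6.9 sin θ = 3.0.
sin θ = 3.0 / 6.9 = 0.4348.
θ = arcsin(0.4348) = 25.771°.

26°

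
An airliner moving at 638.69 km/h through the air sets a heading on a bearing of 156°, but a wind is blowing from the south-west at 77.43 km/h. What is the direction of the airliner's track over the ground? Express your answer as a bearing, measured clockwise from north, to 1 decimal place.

Taking east as x and north as y: velocity relative to the air = (259.779, -583.472) km/h; the air relative to ground = (54.751, 54.751) km/h.
Velocity relative to ground = (259.779, -583.472) + (54.751, 54.751) = (314.530, -528.721) km/h.
Bearing = atan2(314.53, -528.72) = 149.25° clockwise from north.

149.3°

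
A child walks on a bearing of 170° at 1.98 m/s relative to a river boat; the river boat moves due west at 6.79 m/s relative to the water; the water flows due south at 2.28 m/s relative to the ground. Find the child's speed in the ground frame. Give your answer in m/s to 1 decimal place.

7.7 m/s

In east/north components (m/s): child relative to river boat = (0.344, -1.950); river boat relative to water = (-6.790, 0.000); water relative to ground = (0.000, -2.280).
Sum = (-6.446, -4.230) m/s.
Speed = |(-6.446, -4.230)| = 7.710 m/s.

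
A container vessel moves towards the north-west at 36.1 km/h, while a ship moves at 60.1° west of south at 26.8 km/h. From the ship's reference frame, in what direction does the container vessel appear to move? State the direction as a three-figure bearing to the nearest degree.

357°

Taking east as x and north as y: container vessel velocity = (-25.527, 25.527) km/h; ship velocity = (-23.233, -13.359) km/h.
Velocity of container vessel relative to ship = (-25.527, 25.527) − (-23.233, -13.359) = (-2.294, 38.886) km/h.
Bearing = atan2(-2.29, 38.89) = 356.62° clockwise from north.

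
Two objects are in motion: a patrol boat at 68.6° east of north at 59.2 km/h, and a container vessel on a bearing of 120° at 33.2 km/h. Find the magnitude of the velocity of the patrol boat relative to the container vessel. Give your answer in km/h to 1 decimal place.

46.4 km/h

Taking east as x and north as y: patrol boat velocity = (55.119, 21.601) km/h; container vessel velocity = (28.752, -16.600) km/h.
Velocity of patrol boat relative to container vessel = (55.119, 21.601) − (28.752, -16.600) = (26.366, 38.201) km/h.
Magnitude = |(26.366, 38.201)| = 46.416 km/h.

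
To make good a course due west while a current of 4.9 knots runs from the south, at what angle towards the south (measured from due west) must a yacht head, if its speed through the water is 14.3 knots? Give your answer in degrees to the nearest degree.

20°

The current pushes perpendicular to the desired track; the heading must have a component into the current equal to 4.9 knots: 14.3 sin θ = 4.9.
sin θ = 0.3427, so θ = 20.039°.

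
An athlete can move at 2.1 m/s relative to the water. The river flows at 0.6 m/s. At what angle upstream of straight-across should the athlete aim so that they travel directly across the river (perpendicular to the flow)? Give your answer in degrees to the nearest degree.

To cancel the current, the upstream component of the athlete's velocity must equal the flow: 2.1 sin θ = 0.6.
sin θ = 0.6 / 2.1 = 0.2857.
θ = arcsin(0.2857) = 16.602°.

17°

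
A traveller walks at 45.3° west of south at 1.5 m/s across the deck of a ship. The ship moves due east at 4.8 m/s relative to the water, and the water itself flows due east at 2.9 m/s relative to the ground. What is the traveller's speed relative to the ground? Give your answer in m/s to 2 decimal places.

In east/north components (m/s): traveller relative to ship = (-1.066, -1.055); ship relative to water = (4.800, 0.000); water relative to ground = (2.900, 0.000).
Sum = (6.634, -1.055) m/s.
Speed = |(6.634, -1.055)| = 6.717 m/s.

6.72 m/s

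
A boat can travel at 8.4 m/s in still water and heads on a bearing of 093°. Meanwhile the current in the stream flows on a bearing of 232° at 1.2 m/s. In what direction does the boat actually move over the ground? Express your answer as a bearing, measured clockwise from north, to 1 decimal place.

Taking east as x and north as y: velocity relative to the water = (8.388, -0.440) m/s; the water relative to ground = (-0.946, -0.739) m/s.
Velocity relative to ground = (8.388, -0.440) + (-0.946, -0.739) = (7.443, -1.178) m/s.
Bearing = atan2(7.44, -1.18) = 99.00° clockwise from north.

099.0°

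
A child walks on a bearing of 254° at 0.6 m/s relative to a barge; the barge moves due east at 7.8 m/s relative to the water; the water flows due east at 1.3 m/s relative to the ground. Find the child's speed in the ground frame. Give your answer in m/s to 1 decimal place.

In east/north components (m/s): child relative to barge = (-0.577, -0.165); barge relative to water = (7.800, 0.000); water relative to ground = (1.300, 0.000).
Sum = (8.523, -0.165) m/s.
Speed = |(8.523, -0.165)| = 8.525 m/s.

8.5 m/s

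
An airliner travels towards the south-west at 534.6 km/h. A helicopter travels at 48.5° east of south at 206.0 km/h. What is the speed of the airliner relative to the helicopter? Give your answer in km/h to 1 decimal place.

584.5 km/h

Taking east as x and north as y: airliner velocity = (-378.019, -378.019) km/h; helicopter velocity = (154.285, -136.500) km/h.
Velocity of airliner relative to helicopter = (-378.019, -378.019) − (154.285, -136.500) = (-532.304, -241.520) km/h.
Magnitude = |(-532.304, -241.520)| = 584.534 km/h.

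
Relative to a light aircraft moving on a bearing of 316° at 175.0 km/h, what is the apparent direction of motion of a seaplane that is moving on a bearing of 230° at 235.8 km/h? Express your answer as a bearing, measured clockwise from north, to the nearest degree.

192°

Taking east as x and north as y: seaplane velocity = (-180.633, -151.569) km/h; light aircraft velocity = (-121.565, 125.884) km/h.
Velocity of seaplane relative to light aircraft = (-180.633, -151.569) − (-121.565, 125.884) = (-59.068, -277.454) km/h.
Bearing = atan2(-59.07, -277.45) = 192.02° clockwise from north.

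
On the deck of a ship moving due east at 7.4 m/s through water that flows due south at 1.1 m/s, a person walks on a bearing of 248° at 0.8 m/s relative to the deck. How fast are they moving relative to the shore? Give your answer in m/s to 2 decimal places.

In east/north components (m/s): person relative to ship = (-0.742, -0.300); ship relative to water = (7.400, 0.000); water relative to ground = (0.000, -1.100).
Sum = (6.658, -1.400) m/s.
Speed = |(6.658, -1.400)| = 6.804 m/s.

6.80 m/s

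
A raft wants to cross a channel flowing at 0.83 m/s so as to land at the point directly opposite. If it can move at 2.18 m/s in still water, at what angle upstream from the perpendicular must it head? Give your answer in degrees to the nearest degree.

22°

To cancel the current, the upstream component of the raft's velocity must equal the flow: 2.18 sin θ = 0.83.
sin θ = 0.83 / 2.18 = 0.3807.
θ = arcsin(0.3807) = 22.379°.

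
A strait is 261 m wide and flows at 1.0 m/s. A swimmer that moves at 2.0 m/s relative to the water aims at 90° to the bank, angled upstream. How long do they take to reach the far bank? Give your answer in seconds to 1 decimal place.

130.5 s

The component of the swimmer's velocity perpendicular to the bank is 2.0 m/s.
Only the cross-stream component determines the crossing time; the current contributes nothing perpendicular to the bank.
Time = 261 / 2.000 = 130.500 s.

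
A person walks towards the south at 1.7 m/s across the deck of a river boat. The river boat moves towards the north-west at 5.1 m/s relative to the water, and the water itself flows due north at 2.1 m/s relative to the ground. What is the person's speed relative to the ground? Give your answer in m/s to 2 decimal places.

5.39 m/s

In east/north components (m/s): person relative to river boat = (0.000, -1.700); river boat relative to water = (-3.606, 3.606); water relative to ground = (0.000, 2.100).
Sum = (-3.606, 4.006) m/s.
Speed = |(-3.606, 4.006)| = 5.390 m/s.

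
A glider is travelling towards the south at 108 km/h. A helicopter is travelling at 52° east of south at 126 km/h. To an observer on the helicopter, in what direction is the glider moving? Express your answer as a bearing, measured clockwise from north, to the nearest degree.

253°

Taking east as x and north as y: glider velocity = (0.000, -108.000) km/h; helicopter velocity = (99.289, -77.573) km/h.
Velocity of glider relative to helicopter = (0.000, -108.000) − (99.289, -77.573) = (-99.289, -30.427) km/h.
Bearing = atan2(-99.29, -30.43) = 252.96° clockwise from north.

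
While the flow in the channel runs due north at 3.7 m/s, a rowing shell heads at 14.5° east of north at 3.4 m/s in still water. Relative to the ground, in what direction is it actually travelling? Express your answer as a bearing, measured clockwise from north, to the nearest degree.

007°

Taking east as x and north as y: velocity relative to the water = (0.851, 3.292) m/s; the water relative to ground = (0.000, 3.700) m/s.
Velocity relative to ground = (0.851, 3.292) + (0.000, 3.700) = (0.851, 6.992) m/s.
Bearing = atan2(0.85, 6.99) = 6.94° clockwise from north.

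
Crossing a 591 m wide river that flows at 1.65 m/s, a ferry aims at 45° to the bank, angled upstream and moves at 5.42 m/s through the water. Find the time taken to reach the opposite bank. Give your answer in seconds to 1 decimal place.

The component of the ferry's velocity perpendicular to the bank is 5.42 × sin 45° = 3.833 m/s.
The flow acts along the bank and has no component across it.
Time = 591 / 3.833 = 154.207 s.

154.2 s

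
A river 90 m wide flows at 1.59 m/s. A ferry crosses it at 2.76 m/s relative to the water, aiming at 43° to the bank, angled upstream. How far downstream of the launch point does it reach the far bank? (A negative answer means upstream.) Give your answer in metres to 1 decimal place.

Perpendicular speed = 1.882 m/s; crossing time = 90 / 1.882 = 47.813 s.
Net downstream speed = -0.429 m/s.
Drift = -0.429 × 47.813 = -20.490 m (upstream).

-20.5 m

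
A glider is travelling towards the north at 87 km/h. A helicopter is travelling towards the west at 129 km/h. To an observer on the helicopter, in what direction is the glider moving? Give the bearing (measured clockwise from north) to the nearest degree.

Taking east as x and north as y: glider velocity = (0.000, 87.000) km/h; helicopter velocity = (-129.000, 0.000) km/h.
Velocity of glider relative to helicopter = (0.000, 87.000) − (-129.000, 0.000) = (129.000, 87.000) km/h.
Bearing = atan2(129.00, 87.00) = 56.00° clockwise from north.

056°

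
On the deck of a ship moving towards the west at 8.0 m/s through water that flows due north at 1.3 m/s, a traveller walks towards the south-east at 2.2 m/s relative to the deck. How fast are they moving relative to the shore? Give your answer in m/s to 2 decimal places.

In east/north components (m/s): traveller relative to ship = (1.556, -1.556); ship relative to water = (-8.000, 0.000); water relative to ground = (0.000, 1.300).
Sum = (-6.444, -0.256) m/s.
Speed = |(-6.444, -0.256)| = 6.449 m/s.

6.45 m/s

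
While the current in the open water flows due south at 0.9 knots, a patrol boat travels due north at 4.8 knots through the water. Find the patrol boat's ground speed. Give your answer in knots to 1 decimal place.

3.9 knots

Taking east as x and north as y: velocity relative to the water = (0.000, 4.800) knots; the water relative to ground = (0.000, -0.900) knots.
Velocity relative to ground = (0.000, 4.800) + (0.000, -0.900) = (0.000, 3.900) knots.
Speed = |(0.000, 3.900)| = 3.900 knots.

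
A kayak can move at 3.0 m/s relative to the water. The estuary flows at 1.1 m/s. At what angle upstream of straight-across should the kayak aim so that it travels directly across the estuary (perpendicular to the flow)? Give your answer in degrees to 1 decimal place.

21.5°

To cancel the current, the upstream component of the kayak's velocity must equal the flow: 3.0 sin θ = 1.1.
sin θ = 1.1 / 3.0 = 0.3667.
θ = arcsin(0.3667) = 21.510°.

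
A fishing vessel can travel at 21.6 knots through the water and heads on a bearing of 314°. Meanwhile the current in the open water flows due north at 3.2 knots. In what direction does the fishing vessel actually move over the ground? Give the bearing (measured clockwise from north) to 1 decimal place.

319.5°

Taking east as x and north as y: velocity relative to the water = (-15.538, 15.005) knots; the water relative to ground = (0.000, 3.200) knots.
Velocity relative to ground = (-15.538, 15.005) + (0.000, 3.200) = (-15.538, 18.205) knots.
Bearing = atan2(-15.54, 18.20) = 319.52° clockwise from north.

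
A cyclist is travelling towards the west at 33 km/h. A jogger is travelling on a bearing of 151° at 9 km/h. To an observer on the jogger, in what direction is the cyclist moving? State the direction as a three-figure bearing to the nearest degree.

282°

Taking east as x and north as y: cyclist velocity = (-33.000, 0.000) km/h; jogger velocity = (4.363, -7.872) km/h.
Velocity of cyclist relative to jogger = (-33.000, 0.000) − (4.363, -7.872) = (-37.363, 7.872) km/h.
Bearing = atan2(-37.36, 7.87) = 281.90° clockwise from north.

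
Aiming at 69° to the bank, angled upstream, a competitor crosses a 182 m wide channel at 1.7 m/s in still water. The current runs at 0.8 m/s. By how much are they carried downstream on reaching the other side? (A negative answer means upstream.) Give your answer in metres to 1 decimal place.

Perpendicular speed = 1.587 m/s; crossing time = 182 / 1.587 = 114.676 s.
Net downstream speed = 0.191 m/s.
Drift = 0.191 × 114.676 = 21.877 m (downstream).

21.9 m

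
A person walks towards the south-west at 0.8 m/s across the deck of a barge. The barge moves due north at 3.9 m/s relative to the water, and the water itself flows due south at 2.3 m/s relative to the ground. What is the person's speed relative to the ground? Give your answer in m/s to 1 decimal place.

In east/north components (m/s): person relative to barge = (-0.566, -0.566); barge relative to water = (0.000, 3.900); water relative to ground = (0.000, -2.300).
Sum = (-0.566, 1.034) m/s.
Speed = |(-0.566, 1.034)| = 1.179 m/s.

1.2 m/s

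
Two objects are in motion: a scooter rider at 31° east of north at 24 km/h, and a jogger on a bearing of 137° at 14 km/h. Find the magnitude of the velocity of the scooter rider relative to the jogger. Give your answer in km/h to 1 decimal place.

30.9 km/h

Taking east as x and north as y: scooter rider velocity = (12.361, 20.572) km/h; jogger velocity = (9.548, -10.239) km/h.
Velocity of scooter rider relative to jogger = (12.361, 20.572) − (9.548, -10.239) = (2.813, 30.811) km/h.
Magnitude = |(2.813, 30.811)| = 30.939 km/h.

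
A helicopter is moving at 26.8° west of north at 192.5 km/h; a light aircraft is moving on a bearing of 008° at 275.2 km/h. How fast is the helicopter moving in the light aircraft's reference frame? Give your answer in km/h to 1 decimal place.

160.6 km/h

Taking east as x and north as y: helicopter velocity = (-86.794, 171.823) km/h; light aircraft velocity = (38.300, 272.522) km/h.
Velocity of helicopter relative to light aircraft = (-86.794, 171.823) − (38.300, 272.522) = (-125.094, -100.699) km/h.
Magnitude = |(-125.094, -100.699)| = 160.589 km/h.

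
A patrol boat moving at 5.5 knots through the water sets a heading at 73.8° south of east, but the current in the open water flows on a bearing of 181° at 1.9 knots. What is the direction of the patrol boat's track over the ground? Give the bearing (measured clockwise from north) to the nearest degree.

Taking east as x and north as y: velocity relative to the water = (1.534, -5.282) knots; the water relative to ground = (-0.033, -1.900) knots.
Velocity relative to ground = (1.534, -5.282) + (-0.033, -1.900) = (1.501, -7.181) knots.
Bearing = atan2(1.50, -7.18) = 168.19° clockwise from north.

168°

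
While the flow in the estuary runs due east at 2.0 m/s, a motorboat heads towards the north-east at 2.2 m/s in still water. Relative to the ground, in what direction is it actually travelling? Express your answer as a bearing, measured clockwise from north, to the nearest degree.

Taking east as x and north as y: velocity relative to the water = (1.556, 1.556) m/s; the water relative to ground = (2.000, 0.000) m/s.
Velocity relative to ground = (1.556, 1.556) + (2.000, 0.000) = (3.556, 1.556) m/s.
Bearing = atan2(3.56, 1.56) = 66.37° clockwise from north.

066°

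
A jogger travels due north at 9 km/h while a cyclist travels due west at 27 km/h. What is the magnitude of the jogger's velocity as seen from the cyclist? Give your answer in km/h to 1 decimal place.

28.5 km/h

Taking east as x and north as y: jogger velocity = (0.000, 9.000) km/h; cyclist velocity = (-27.000, 0.000) km/h.
Velocity of jogger relative to cyclist = (0.000, 9.000) − (-27.000, 0.000) = (27.000, 9.000) km/h.
Magnitude = |(27.000, 9.000)| = 28.460 km/h.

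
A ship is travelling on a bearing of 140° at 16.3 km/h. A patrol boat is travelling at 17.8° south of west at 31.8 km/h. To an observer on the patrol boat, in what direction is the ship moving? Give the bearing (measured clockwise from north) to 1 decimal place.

Taking east as x and north as y: ship velocity = (10.477, -12.487) km/h; patrol boat velocity = (-30.278, -9.721) km/h.
Velocity of ship relative to patrol boat = (10.477, -12.487) − (-30.278, -9.721) = (40.755, -2.765) km/h.
Bearing = atan2(40.76, -2.77) = 93.88° clockwise from north.

093.9°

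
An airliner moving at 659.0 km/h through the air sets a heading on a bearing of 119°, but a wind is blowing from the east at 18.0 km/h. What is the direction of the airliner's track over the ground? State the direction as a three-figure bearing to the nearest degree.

120°

Taking east as x and north as y: velocity relative to the air = (576.374, -319.490) km/h; the air relative to ground = (-18.000, 0.000) km/h.
Velocity relative to ground = (576.374, -319.490) + (-18.000, 0.000) = (558.374, -319.490) km/h.
Bearing = atan2(558.37, -319.49) = 119.78° clockwise from north.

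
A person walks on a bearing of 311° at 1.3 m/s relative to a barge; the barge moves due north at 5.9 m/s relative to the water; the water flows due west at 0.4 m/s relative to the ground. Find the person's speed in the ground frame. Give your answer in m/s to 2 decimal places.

In east/north components (m/s): person relative to barge = (-0.981, 0.853); barge relative to water = (0.000, 5.900); water relative to ground = (-0.400, 0.000).
Sum = (-1.381, 6.753) m/s.
Speed = |(-1.381, 6.753)| = 6.893 m/s.

6.89 m/s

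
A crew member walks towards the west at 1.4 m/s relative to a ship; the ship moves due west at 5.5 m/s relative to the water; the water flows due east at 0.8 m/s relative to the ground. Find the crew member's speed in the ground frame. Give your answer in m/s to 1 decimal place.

In east/north components (m/s): crew member relative to ship = (-1.400, 0.000); ship relative to water = (-5.500, 0.000); water relative to ground = (0.800, 0.000).
Sum = (-6.100, 0.000) m/s.
Speed = |(-6.100, 0.000)| = 6.100 m/s.

6.1 m/s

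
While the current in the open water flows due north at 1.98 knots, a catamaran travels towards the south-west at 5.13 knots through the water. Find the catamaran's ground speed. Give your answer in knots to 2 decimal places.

Taking east as x and north as y: velocity relative to the water = (-3.627, -3.627) knots; the water relative to ground = (0.000, 1.980) knots.
Velocity relative to ground = (-3.627, -3.627) + (0.000, 1.980) = (-3.627, -1.647) knots.
Speed = |(-3.627, -1.647)| = 3.984 knots.

3.98 knots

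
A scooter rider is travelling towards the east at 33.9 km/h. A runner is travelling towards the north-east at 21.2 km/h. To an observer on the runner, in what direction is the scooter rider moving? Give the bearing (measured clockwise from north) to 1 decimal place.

128.4°

Taking east as x and north as y: scooter rider velocity = (33.900, 0.000) km/h; runner velocity = (14.991, 14.991) km/h.
Velocity of scooter rider relative to runner = (33.900, 0.000) − (14.991, 14.991) = (18.909, -14.991) km/h.
Bearing = atan2(18.91, -14.99) = 128.41° clockwise from north.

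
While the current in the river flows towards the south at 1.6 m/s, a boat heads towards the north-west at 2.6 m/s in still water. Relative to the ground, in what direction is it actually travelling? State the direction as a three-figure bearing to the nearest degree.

277°

Taking east as x and north as y: velocity relative to the water = (-1.838, 1.838) m/s; the water relative to ground = (0.000, -1.600) m/s.
Velocity relative to ground = (-1.838, 1.838) + (0.000, -1.600) = (-1.838, 0.238) m/s.
Bearing = atan2(-1.84, 0.24) = 277.39° clockwise from north.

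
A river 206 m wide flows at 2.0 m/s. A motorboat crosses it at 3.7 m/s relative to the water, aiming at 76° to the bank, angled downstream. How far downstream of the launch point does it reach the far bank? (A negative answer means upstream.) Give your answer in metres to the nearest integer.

166 m

Perpendicular speed = 3.590 m/s; crossing time = 206 / 3.590 = 57.380 s.
Net downstream speed = 2.895 m/s.
Drift = 2.895 × 57.380 = 166.122 m (downstream).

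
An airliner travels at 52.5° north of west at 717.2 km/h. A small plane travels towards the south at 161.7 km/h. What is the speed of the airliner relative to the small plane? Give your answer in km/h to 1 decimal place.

851.2 km/h

Taking east as x and north as y: airliner velocity = (-436.604, 568.993) km/h; small plane velocity = (0.000, -161.700) km/h.
Velocity of airliner relative to small plane = (-436.604, 568.993) − (0.000, -161.700) = (-436.604, 730.693) km/h.
Magnitude = |(-436.604, 730.693)| = 851.196 km/h.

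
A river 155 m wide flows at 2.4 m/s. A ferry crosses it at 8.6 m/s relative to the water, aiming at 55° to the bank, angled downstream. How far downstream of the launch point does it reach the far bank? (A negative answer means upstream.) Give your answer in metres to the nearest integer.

Perpendicular speed = 7.045 m/s; crossing time = 155 / 7.045 = 22.002 s.
Net downstream speed = 7.333 m/s.
Drift = 7.333 × 22.002 = 161.338 m (downstream).

161 m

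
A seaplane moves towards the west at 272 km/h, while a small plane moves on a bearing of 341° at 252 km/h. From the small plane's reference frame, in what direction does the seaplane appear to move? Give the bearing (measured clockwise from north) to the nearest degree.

219°

Taking east as x and north as y: seaplane velocity = (-272.000, 0.000) km/h; small plane velocity = (-82.043, 238.271) km/h.
Velocity of seaplane relative to small plane = (-272.000, 0.000) − (-82.043, 238.271) = (-189.957, -238.271) km/h.
Bearing = atan2(-189.96, -238.27) = 218.56° clockwise from north.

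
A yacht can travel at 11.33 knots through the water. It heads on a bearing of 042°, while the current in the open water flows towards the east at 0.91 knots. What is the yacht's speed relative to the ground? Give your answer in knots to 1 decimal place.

12.0 knots

Taking east as x and north as y: velocity relative to the water = (7.581, 8.420) knots; the water relative to ground = (0.910, 0.000) knots.
Velocity relative to ground = (7.581, 8.420) + (0.910, 0.000) = (8.491, 8.420) knots.
Speed = |(8.491, 8.420)| = 11.958 knots.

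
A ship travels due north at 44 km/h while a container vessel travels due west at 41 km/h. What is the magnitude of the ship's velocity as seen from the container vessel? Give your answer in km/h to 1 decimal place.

60.1 km/h

Taking east as x and north as y: ship velocity = (0.000, 44.000) km/h; container vessel velocity = (-41.000, 0.000) km/h.
Velocity of ship relative to container vessel = (0.000, 44.000) − (-41.000, 0.000) = (41.000, 44.000) km/h.
Magnitude = |(41.000, 44.000)| = 60.141 km/h.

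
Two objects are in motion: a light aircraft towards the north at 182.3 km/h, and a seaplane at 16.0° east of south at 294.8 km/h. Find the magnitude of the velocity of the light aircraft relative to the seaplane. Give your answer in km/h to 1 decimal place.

Taking east as x and north as y: light aircraft velocity = (0.000, 182.300) km/h; seaplane velocity = (81.258, -283.380) km/h.
Velocity of light aircraft relative to seaplane = (0.000, 182.300) − (81.258, -283.380) = (-81.258, 465.680) km/h.
Magnitude = |(-81.258, 465.680)| = 472.716 km/h.

472.7 km/h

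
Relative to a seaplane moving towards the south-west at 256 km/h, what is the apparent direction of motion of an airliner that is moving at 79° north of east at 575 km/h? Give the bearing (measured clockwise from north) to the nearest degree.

021°

Taking east as x and north as y: airliner velocity = (109.715, 564.436) km/h; seaplane velocity = (-181.019, -181.019) km/h.
Velocity of airliner relative to seaplane = (109.715, 564.436) − (-181.019, -181.019) = (290.735, 745.455) km/h.
Bearing = atan2(290.73, 745.45) = 21.31° clockwise from north.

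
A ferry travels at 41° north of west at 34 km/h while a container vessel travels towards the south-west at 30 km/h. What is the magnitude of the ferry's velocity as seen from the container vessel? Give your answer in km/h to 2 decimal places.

Taking east as x and north as y: ferry velocity = (-25.660, 22.306) km/h; container vessel velocity = (-21.213, -21.213) km/h.
Velocity of ferry relative to container vessel = (-25.660, 22.306) − (-21.213, -21.213) = (-4.447, 43.519) km/h.
Magnitude = |(-4.447, 43.519)| = 43.746 km/h.

43.75 km/h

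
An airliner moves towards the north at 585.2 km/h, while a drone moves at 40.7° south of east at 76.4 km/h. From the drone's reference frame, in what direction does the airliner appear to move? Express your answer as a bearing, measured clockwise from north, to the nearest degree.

Taking east as x and north as y: airliner velocity = (0.000, 585.200) km/h; drone velocity = (57.921, -49.820) km/h.
Velocity of airliner relative to drone = (0.000, 585.200) − (57.921, -49.820) = (-57.921, 635.020) km/h.
Bearing = atan2(-57.92, 635.02) = 354.79° clockwise from north.

355°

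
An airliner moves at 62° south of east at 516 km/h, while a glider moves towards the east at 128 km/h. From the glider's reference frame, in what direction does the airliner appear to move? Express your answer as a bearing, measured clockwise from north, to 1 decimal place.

165.9°

Taking east as x and north as y: airliner velocity = (242.247, -455.601) km/h; glider velocity = (128.000, 0.000) km/h.
Velocity of airliner relative to glider = (242.247, -455.601) − (128.000, 0.000) = (114.247, -455.601) km/h.
Bearing = atan2(114.25, -455.60) = 165.92° clockwise from north.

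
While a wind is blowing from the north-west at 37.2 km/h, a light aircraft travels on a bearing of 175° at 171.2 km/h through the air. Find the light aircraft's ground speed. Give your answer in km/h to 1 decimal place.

Taking east as x and north as y: velocity relative to the air = (14.921, -170.549) km/h; the air relative to ground = (26.304, -26.304) km/h.
Velocity relative to ground = (14.921, -170.549) + (26.304, -26.304) = (41.225, -196.853) km/h.
Speed = |(41.225, -196.853)| = 201.123 km/h.

201.1 km/h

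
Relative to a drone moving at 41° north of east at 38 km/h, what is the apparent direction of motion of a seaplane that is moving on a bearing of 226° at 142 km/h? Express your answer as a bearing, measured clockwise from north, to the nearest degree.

227°

Taking east as x and north as y: seaplane velocity = (-102.146, -98.641) km/h; drone velocity = (28.679, 24.930) km/h.
Velocity of seaplane relative to drone = (-102.146, -98.641) − (28.679, 24.930) = (-130.825, -123.572) km/h.
Bearing = atan2(-130.83, -123.57) = 226.63° clockwise from north.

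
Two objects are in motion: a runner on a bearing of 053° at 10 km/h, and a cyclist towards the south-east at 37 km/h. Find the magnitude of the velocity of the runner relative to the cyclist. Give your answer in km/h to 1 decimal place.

37.0 km/h

Taking east as x and north as y: runner velocity = (7.986, 6.018) km/h; cyclist velocity = (26.163, -26.163) km/h.
Velocity of runner relative to cyclist = (7.986, 6.018) − (26.163, -26.163) = (-18.177, 32.181) km/h.
Magnitude = |(-18.177, 32.181)| = 36.960 km/h.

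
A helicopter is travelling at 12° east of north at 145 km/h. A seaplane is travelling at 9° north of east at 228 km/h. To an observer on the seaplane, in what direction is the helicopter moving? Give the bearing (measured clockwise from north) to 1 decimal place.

Taking east as x and north as y: helicopter velocity = (30.147, 141.831) km/h; seaplane velocity = (225.193, 35.667) km/h.
Velocity of helicopter relative to seaplane = (30.147, 141.831) − (225.193, 35.667) = (-195.046, 106.164) km/h.
Bearing = atan2(-195.05, 106.16) = 298.56° clockwise from north.

298.6°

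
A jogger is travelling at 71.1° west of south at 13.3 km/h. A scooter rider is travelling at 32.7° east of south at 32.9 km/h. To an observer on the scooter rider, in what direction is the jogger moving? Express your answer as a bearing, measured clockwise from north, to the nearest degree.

Taking east as x and north as y: jogger velocity = (-12.583, -4.308) km/h; scooter rider velocity = (17.774, -27.686) km/h.
Velocity of jogger relative to scooter rider = (-12.583, -4.308) − (17.774, -27.686) = (-30.357, 23.378) km/h.
Bearing = atan2(-30.36, 23.38) = 307.60° clockwise from north.

308°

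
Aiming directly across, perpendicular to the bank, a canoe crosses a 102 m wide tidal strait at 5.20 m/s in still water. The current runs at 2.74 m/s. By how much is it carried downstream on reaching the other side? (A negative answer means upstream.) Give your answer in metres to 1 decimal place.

Perpendicular speed = 5.200 m/s; crossing time = 102 / 5.200 = 19.615 s.
Net downstream speed = 2.740 m/s.
Drift = 2.740 × 19.615 = 53.746 m (downstream).

53.7 m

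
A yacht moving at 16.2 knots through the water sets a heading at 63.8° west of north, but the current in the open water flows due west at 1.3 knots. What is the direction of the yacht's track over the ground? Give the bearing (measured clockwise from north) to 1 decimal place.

Taking east as x and north as y: velocity relative to the water = (-14.536, 7.152) knots; the water relative to ground = (-1.300, 0.000) knots.
Velocity relative to ground = (-14.536, 7.152) + (-1.300, 0.000) = (-15.836, 7.152) knots.
Bearing = atan2(-15.84, 7.15) = 294.31° clockwise from north.

294.3°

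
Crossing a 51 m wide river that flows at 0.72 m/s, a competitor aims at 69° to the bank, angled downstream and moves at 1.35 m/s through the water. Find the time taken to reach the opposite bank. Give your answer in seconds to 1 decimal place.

40.5 s

The component of the competitor's velocity perpendicular to the bank is 1.35 × sin 69° = 1.260 m/s.
The current is parallel to the bank, so it does not affect the crossing time.
Time = 51 / 1.260 = 40.465 s.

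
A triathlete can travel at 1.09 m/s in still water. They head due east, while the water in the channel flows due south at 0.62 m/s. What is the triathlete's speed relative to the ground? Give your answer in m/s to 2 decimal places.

Taking east as x and north as y: velocity relative to the water = (1.090, 0.000) m/s; the water relative to ground = (0.000, -0.620) m/s.
Velocity relative to ground = (1.090, 0.000) + (0.000, -0.620) = (1.090, -0.620) m/s.
Speed = |(1.090, -0.620)| = 1.254 m/s.

1.25 m/s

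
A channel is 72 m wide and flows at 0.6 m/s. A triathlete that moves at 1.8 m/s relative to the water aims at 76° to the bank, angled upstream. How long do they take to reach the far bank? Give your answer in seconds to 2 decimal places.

41.22 s

The component of the triathlete's velocity perpendicular to the bank is 1.8 × sin 76° = 1.747 m/s.
Only the cross-stream component determines the crossing time; the current contributes nothing perpendicular to the bank.
Time = 72 / 1.747 = 41.225 s.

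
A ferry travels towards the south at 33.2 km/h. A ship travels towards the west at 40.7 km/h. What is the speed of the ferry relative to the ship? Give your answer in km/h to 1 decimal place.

Taking east as x and north as y: ferry velocity = (0.000, -33.200) km/h; ship velocity = (-40.700, 0.000) km/h.
Velocity of ferry relative to ship = (0.000, -33.200) − (-40.700, 0.000) = (40.700, -33.200) km/h.
Magnitude = |(40.700, -33.200)| = 52.524 km/h.

52.5 km/h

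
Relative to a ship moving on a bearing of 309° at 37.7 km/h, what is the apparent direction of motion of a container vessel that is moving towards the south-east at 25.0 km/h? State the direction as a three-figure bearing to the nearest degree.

131°

Taking east as x and north as y: container vessel velocity = (17.678, -17.678) km/h; ship velocity = (-29.298, 23.725) km/h.
Velocity of container vessel relative to ship = (17.678, -17.678) − (-29.298, 23.725) = (46.976, -41.403) km/h.
Bearing = atan2(46.98, -41.40) = 131.39° clockwise from north.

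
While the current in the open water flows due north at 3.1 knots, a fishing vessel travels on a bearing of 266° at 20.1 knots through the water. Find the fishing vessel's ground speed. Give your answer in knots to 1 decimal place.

20.1 knots

Taking east as x and north as y: velocity relative to the water = (-20.051, -1.402) knots; the water relative to ground = (0.000, 3.100) knots.
Velocity relative to ground = (-20.051, -1.402) + (0.000, 3.100) = (-20.051, 1.698) knots.
Speed = |(-20.051, 1.698)| = 20.123 knots.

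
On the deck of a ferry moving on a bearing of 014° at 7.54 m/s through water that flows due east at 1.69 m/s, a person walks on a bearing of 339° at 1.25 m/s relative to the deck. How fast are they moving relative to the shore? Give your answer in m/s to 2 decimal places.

9.02 m/s

In east/north components (m/s): person relative to ferry = (-0.448, 1.167); ferry relative to water = (1.824, 7.316); water relative to ground = (1.690, 0.000).
Sum = (3.066, 8.483) m/s.
Speed = |(3.066, 8.483)| = 9.020 m/s.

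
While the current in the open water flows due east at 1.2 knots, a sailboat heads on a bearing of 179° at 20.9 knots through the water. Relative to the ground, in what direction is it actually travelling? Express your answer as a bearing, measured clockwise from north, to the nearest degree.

Taking east as x and north as y: velocity relative to the water = (0.365, -20.897) knots; the water relative to ground = (1.200, 0.000) knots.
Velocity relative to ground = (0.365, -20.897) + (1.200, 0.000) = (1.565, -20.897) knots.
Bearing = atan2(1.56, -20.90) = 175.72° clockwise from north.

176°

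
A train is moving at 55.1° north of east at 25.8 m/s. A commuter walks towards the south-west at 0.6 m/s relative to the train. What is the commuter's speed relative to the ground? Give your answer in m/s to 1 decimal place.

Taking east as x and north as y: train velocity = (14.761, 21.160) m/s; commuter velocity relative to train = (-0.424, -0.424) m/s.
Velocity relative to ground = (14.761, 21.160) + (-0.424, -0.424) = (14.337, 20.736) m/s.
Speed = |(14.337, 20.736)| = 25.210 m/s.

25.2 m/s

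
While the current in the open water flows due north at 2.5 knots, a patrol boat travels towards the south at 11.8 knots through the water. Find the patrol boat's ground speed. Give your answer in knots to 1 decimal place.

9.3 knots

Taking east as x and north as y: velocity relative to the water = (0.000, -11.800) knots; the water relative to ground = (0.000, 2.500) knots.
Velocity relative to ground = (0.000, -11.800) + (0.000, 2.500) = (0.000, -9.300) knots.
Speed = |(0.000, -9.300)| = 9.300 knots.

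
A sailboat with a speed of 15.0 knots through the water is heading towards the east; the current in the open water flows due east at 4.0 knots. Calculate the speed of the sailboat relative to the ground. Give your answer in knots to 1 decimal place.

19.0 knots

Taking east as x and north as y: velocity relative to the water = (15.000, 0.000) knots; the water relative to ground = (4.000, 0.000) knots.
Velocity relative to ground = (15.000, 0.000) + (4.000, 0.000) = (19.000, 0.000) knots.
Speed = |(19.000, 0.000)| = 19.000 knots.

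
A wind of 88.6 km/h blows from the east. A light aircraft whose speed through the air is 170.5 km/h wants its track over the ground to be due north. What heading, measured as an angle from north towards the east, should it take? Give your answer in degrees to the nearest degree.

31°

The wind pushes perpendicular to the desired track; the heading must have a component into the wind equal to 88.6 km/h: 170.5 sin θ = 88.6.
sin θ = 0.5196, so θ = 31.309°.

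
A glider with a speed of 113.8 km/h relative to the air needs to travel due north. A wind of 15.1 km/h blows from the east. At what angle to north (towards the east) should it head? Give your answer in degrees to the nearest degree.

8°

The wind pushes perpendicular to the desired track; the heading must have a component into the wind equal to 15.1 km/h: 113.8 sin θ = 15.1.
sin θ = 0.1327, so θ = 7.625°.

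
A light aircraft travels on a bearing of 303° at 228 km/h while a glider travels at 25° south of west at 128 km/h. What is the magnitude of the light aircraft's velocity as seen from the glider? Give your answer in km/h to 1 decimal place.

193.5 km/h

Taking east as x and north as y: light aircraft velocity = (-191.217, 124.178) km/h; glider velocity = (-116.007, -54.095) km/h.
Velocity of light aircraft relative to glider = (-191.217, 124.178) − (-116.007, -54.095) = (-75.209, 178.273) km/h.
Magnitude = |(-75.209, 178.273)| = 193.488 km/h.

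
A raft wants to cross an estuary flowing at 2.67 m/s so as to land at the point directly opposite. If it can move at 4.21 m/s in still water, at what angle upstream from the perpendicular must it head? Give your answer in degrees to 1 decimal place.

39.4°

To cancel the current, the upstream component of the raft's velocity must equal the flow: 4.21 sin θ = 2.67.
sin θ = 2.67 / 4.21 = 0.6342.
θ = arcsin(0.6342) = 39.361°.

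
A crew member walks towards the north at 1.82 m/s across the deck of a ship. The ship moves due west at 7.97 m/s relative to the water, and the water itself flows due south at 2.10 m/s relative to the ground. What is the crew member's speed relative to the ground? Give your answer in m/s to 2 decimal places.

In east/north components (m/s): crew member relative to ship = (0.000, 1.820); ship relative to water = (-7.970, 0.000); water relative to ground = (0.000, -2.100).
Sum = (-7.970, -0.280) m/s.
Speed = |(-7.970, -0.280)| = 7.975 m/s.

7.97 m/s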